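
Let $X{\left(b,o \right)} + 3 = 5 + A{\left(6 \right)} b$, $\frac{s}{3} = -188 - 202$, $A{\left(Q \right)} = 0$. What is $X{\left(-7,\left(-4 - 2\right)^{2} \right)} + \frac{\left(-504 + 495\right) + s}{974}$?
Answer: $\frac{769}{974} \approx 0.78953$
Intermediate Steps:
$s = -1170$ ($s = 3 \left(-188 - 202\right) = 3 \left(-390\right) = -1170$)
$X{\left(b,o \right)} = 2$ ($X{\left(b,o \right)} = -3 + \left(5 + 0 b\right) = -3 + \left(5 + 0\right) = -3 + 5 = 2$)
$X{\left(-7,\left(-4 - 2\right)^{2} \right)} + \frac{\left(-504 + 495\right) + s}{974} = 2 + \frac{\left(-504 + 495\right) - 1170}{974} = 2 + \left(-9 - 1170\right) \frac{1}{974} = 2 - \frac{1179}{974} = \frac{769}{974}$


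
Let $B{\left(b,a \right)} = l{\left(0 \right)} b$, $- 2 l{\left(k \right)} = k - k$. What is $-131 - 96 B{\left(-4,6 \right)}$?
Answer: $-131$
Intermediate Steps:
$l{\left(k \right)} = 0$ ($l{\left(k \right)} = - \frac{k - k}{2} = \left(- \frac{1}{2}\right) 0 = 0$)
$B{\left(b,a \right)} = 0$ ($B{\left(b,a \right)} = 0 b = 0$)
$-131 - 96 B{\left(-4,6 \right)} = -131 - 0 = -131 + 0 = -131$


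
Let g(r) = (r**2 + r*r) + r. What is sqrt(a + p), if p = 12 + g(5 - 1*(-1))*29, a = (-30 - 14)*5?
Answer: sqrt(2054) ≈ 45.321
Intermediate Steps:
g(r) = r + 2*r**2 (g(r) = (r**2 + r**2) + r = 2*r**2 + r = r + 2*r**2)
a = -220 (a = -44*5 = -220)
p = 2274 (p = 12 + ((5 - 1*(-1))*(1 + 2*(5 - 1*(-1))))*29 = 12 + ((5 + 1)*(1 + 2*(5 + 1)))*29 = 12 + (6*(1 + 2*6))*29 = 12 + (6*(1 + 12))*29 = 12 + (6*13)*29 = 12 + 78*29 = 12 + 2262 = 2274)
sqrt(a + p) = sqrt(-220 + 2274) = sqrt(2054)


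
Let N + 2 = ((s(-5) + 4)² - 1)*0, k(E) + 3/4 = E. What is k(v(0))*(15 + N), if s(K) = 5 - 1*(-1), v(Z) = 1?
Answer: 13/4 ≈ 3.2500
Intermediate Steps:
k(E) = -¾ + E
s(K) = 6 (s(K) = 5 + 1 = 6)
N = -2 (N = -2 + ((6 + 4)² - 1)*0 = -2 + (10² - 1)*0 = -2 + (100 - 1)*0 = -2 + 99*0 = -2 + 0 = -2)
k(v(0))*(15 + N) = (-¾ + 1)*(15 - 2) = (¼)*13 = 13/4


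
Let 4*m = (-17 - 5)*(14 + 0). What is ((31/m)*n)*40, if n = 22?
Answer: -2480/7 ≈ -354.29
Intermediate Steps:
m = -77 (m = ((-17 - 5)*(14 + 0))/4 = (-22*14)/4 = (¼)*(-308) = -77)
((31/m)*n)*40 = ((31/(-77))*22)*40 = ((31*(-1/77))*22)*40 = -31/77*22*40 = -62/7*40 = -2480/7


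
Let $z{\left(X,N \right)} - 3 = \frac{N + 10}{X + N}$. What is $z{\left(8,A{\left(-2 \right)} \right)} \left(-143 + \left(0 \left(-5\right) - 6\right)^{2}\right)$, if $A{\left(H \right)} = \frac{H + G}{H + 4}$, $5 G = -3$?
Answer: $- \frac{30816}{67} \approx -459.94$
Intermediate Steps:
$G = - \frac{3}{5}$ ($G = \frac{1}{5} \left(-3\right) = - \frac{3}{5} \approx -0.6$)
$A{\left(H \right)} = \frac{- \frac{3}{5} + H}{4 + H}$ ($A{\left(H \right)} = \frac{H - \frac{3}{5}}{H + 4} = \frac{- \frac{3}{5} + H}{4 + H}$)
$z{\left(X,N \right)} = 3 + \frac{10 + N}{N + X}$ ($z{\left(X,N \right)} = 3 + \frac{N + 10}{X + N} = 3 + \frac{10 + N}{N + X}$)
$z{\left(8,A{\left(-2 \right)} \right)} \left(-143 + \left(0 \left(-5\right) - 6\right)^{2}\right) = \frac{10 + 3 \cdot 8 + 4 \frac{- \frac{3}{5} - 2}{4 - 2}}{\frac{- \frac{3}{5} - 2}{4 - 2} + 8} \left(-143 + \left(0 \left(-5\right) - 6\right)^{2}\right) = \frac{10 + 24 + 4 \cdot \frac{1}{2} \left(- \frac{13}{5}\right)}{\frac{1}{2} \left(- \frac{13}{5}\right) + 8} \left(-143 + \left(0 - 6\right)^{2}\right) = \frac{10 + 24 + 4 \cdot \frac{1}{2} \left(- \frac{13}{5}\right)}{\frac{1}{2} \left(- \frac{13}{5}\right) + 8} \left(-143 + \left(-6\right)^{2}\right) = \frac{10 + 24 + 4 \left(- \frac{13}{10}\right)}{- \frac{13}{10} + 8} \left(-143 + 36\right) = \frac{10 + 24 - \frac{26}{5}}{\frac{67}{10}} \left(-107\right) = \frac{10}{67} \cdot \frac{144}{5} \left(-107\right) = \frac{288}{67} \left(-107\right) = - \frac{30816}{67}$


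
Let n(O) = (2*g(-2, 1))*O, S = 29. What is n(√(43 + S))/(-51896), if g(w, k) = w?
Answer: 3*√2/6487 ≈ 0.00065402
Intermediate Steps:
n(O) = -4*O (n(O) = (2*(-2))*O = -4*O)
n(√(43 + S))/(-51896) = -4*√(43 + 29)/(-51896) = -24*√2*(-1/51896) = 3*√2/6487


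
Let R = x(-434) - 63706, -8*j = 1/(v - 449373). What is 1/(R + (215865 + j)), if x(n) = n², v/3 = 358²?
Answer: 519048/176743629721 ≈ 2.9367e-6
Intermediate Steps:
v = 384492 (v = 3*358² = 3*128164 = 384492)
j = 1/519048 (j = -1/(8*(384492 - 449373)) = -⅛/(-64881) = -⅛*(-1/64881) = 1/519048 ≈ 1.9266e-6)
R = 124650 (R = (-434)² - 63706 = 188356 - 63706 = 124650)
1/(R + (215865 + j)) = 1/(124650 + (215865 + 1/519048)) = 1/(124650 + 112044296521/519048) = 1/(176743629721/519048) = 519048/176743629721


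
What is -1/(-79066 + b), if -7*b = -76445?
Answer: 7/477017 ≈ 1.4675e-5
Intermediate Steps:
b = 76445/7 (b = -⅐*(-76445) = 76445/7 ≈ 10921.)
-1/(-79066 + b) = -1/(-79066 + 76445/7) = -1/(-477017/7) = -1*(-7/477017) = 7/477017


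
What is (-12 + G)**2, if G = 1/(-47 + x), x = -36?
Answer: 994009/6889 ≈ 144.29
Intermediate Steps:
G = -1/83 (G = 1/(-47 - 36) = 1/(-83) = -1/83 ≈ -0.012048)
(-12 + G)**2 = (-12 - 1/83)**2 = (-997/83)**2 = 994009/6889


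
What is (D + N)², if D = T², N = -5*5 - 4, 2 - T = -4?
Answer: 49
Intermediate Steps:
T = 6 (T = 2 - 1*(-4) = 2 + 4 = 6)
N = -29 (N = -25 - 4 = -29)
D = 36 (D = 6² = 36)
(D + N)² = (36 - 29)² = 7² = 49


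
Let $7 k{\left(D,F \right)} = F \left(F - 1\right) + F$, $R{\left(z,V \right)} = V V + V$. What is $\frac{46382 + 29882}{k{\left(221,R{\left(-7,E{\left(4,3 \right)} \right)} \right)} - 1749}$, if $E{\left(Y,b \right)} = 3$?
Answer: $- \frac{533848}{12099} \approx -44.123$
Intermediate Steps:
$R{\left(z,V \right)} = V + V^{2}$ ($R{\left(z,V \right)} = V^{2} + V = V + V^{2}$)
$k{\left(D,F \right)} = \frac{F}{7} + \frac{F \left(-1 + F\right)}{7}$ ($k{\left(D,F \right)} = \frac{F \left(F - 1\right) + F}{7} = \frac{F \left(-1 + F\right) + F}{7} = \frac{F + F \left(-1 + F\right)}{7} = \frac{F}{7} + \frac{F \left(-1 + F\right)}{7}$)
$\frac{46382 + 29882}{k{\left(221,R{\left(-7,E{\left(4,3 \right)} \right)} \right)} - 1749} = \frac{46382 + 29882}{\frac{\left(3 \left(1 + 3\right)\right)^{2}}{7} - 1749} = \frac{76264}{\frac{\left(3 \cdot 4\right)^{2}}{7} - 1749} = \frac{76264}{\frac{12^{2}}{7} - 1749} = \frac{76264}{\frac{1}{7} \cdot 144 - 1749} = \frac{76264}{\frac{144}{7} - 1749} = \frac{76264}{- \frac{12099}{7}} = 76264 \left(- \frac{7}{12099}\right) = - \frac{533848}{12099}$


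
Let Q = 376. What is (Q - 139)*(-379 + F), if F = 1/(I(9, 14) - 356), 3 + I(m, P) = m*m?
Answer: -24971031/278 ≈ -89824.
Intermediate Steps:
I(m, P) = -3 + m² (I(m, P) = -3 + m*m = -3 + m²)
F = -1/278 (F = 1/((-3 + 9²) - 356) = 1/((-3 + 81) - 356) = 1/(78 - 356) = 1/(-278) = -1/278 ≈ -0.0035971)
(Q - 139)*(-379 + F) = (376 - 139)*(-379 - 1/278) = 237*(-105363/278) = -24971031/278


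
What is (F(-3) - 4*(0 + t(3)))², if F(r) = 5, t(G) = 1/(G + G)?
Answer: 169/9 ≈ 18.778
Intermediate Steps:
t(G) = 1/(2*G)
(F(-3) - 4*(0 + t(3)))² = (5 - 4*(0 + (½)/3))² = (5 - 4*(0 + (½)*(⅓)))² = (5 - 4*(0 + ⅙))² = (5 - 4*⅙)² = (5 - ⅔)² = (13/3)² = 169/9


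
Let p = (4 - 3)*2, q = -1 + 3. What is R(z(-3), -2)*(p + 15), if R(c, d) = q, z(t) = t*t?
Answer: 34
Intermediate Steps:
q = 2
z(t) = t²
R(c, d) = 2
p = 2 (p = 1*2 = 2)
R(z(-3), -2)*(p + 15) = 2*(2 + 15) = 2*17 = 34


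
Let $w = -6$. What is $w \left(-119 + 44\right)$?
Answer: $450$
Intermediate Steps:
$w \left(-119 + 44\right) = - 6 \left(-119 + 44\right) = \left(-6\right) \left(-75\right) = 450$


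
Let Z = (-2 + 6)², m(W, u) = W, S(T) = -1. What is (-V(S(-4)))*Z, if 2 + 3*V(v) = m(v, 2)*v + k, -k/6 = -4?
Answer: -368/3 ≈ -122.67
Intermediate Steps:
k = 24 (k = -6*(-4) = 24)
V(v) = 22/3 + v²/3 (V(v) = -⅔ + (v*v + 24)/3 = -⅔ + (v² + 24)/3 = -⅔ + (24 + v²)/3 = -⅔ + (8 + v²/3) = 22/3 + v²/3)
Z = 16 (Z = 4² = 16)
(-V(S(-4)))*Z = -(22/3 + (⅓)*(-1)²)*16 = -(22/3 + (⅓)*1)*16 = -(22/3 + ⅓)*16 = -1*23/3*16 = -23/3*16 = -368/3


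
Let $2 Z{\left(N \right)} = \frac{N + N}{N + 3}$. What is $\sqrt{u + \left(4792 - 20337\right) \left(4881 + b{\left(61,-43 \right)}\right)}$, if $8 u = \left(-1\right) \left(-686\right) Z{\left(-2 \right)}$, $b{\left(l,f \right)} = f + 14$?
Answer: $\frac{i \sqrt{301698046}}{2} \approx 8684.7 i$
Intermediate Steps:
$b{\left(l,f \right)} = 14 + f$
$Z{\left(N \right)} = \frac{N}{3 + N}$ ($Z{\left(N \right)} = \frac{\left(N + N\right) \frac{1}{N + 3}}{2} = \frac{2 N \frac{1}{3 + N}}{2} = \frac{N}{3 + N}$)
$u = - \frac{343}{2}$ ($u = \frac{\left(-1\right) \left(-686\right) \left(- \frac{2}{3 - 2}\right)}{8} = \frac{686 \left(- \frac{2}{1}\right)}{8} = \frac{686 \left(\left(-2\right) 1\right)}{8} = \frac{686 \left(-2\right)}{8} = \frac{1}{8} \left(-1372\right) = - \frac{343}{2} \approx -171.5$)
$\sqrt{u + \left(4792 - 20337\right) \left(4881 + b{\left(61,-43 \right)}\right)} = \sqrt{- \frac{343}{2} + \left(4792 - 20337\right) \left(4881 + \left(14 - 43\right)\right)} = \sqrt{- \frac{343}{2} - 15545 \left(4881 - 29\right)} = \sqrt{- \frac{343}{2} - 75424340} = \sqrt{- \frac{150849023}{2}} = \frac{i \sqrt{301698046}}{2}$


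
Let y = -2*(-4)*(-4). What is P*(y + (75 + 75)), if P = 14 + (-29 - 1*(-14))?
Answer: -118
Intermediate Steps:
P = -1 (P = 14 + (-29 + 14) = 14 - 15 = -1)
y = -32 (y = 8*(-4) = -32)
P*(y + (75 + 75)) = -(-32 + (75 + 75)) = -(-32 + 150) = -1*118 = -118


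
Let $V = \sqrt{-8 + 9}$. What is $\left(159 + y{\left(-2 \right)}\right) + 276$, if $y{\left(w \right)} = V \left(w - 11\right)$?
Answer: $422$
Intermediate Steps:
$V = 1$ ($V = \sqrt{1} = 1$)
$y{\left(w \right)} = -11 + w$ ($y{\left(w \right)} = 1 \left(w - 11\right) = 1 \left(-11 + w\right) = -11 + w$)
$\left(159 + y{\left(-2 \right)}\right) + 276 = \left(159 - 13\right) + 276 = 146 + 276 = 422$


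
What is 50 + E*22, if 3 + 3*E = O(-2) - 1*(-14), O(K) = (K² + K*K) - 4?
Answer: 160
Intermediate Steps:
O(K) = -4 + 2*K² (O(K) = (K² + K²) - 4 = 2*K² - 4 = -4 + 2*K²)
E = 5 (E = -1 + ((-4 + 2*(-2)²) - 1*(-14))/3 = -1 + ((-4 + 2*4) + 14)/3 = -1 + ((-4 + 8) + 14)/3 = -1 + (4 + 14)/3 = -1 + (⅓)*18 = -1 + 6 = 5)
50 + E*22 = 50 + 5*22 = 50 + 110 = 160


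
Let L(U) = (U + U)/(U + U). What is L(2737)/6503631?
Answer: 1/6503631 ≈ 1.5376e-7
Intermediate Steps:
L(U) = 1 (L(U) = (2*U)/((2*U)) = (2*U)*(1/(2*U)) = 1)
L(2737)/6503631 = 1/6503631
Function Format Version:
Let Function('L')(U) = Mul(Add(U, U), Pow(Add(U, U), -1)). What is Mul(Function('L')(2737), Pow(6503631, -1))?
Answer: Rational(1, 6503631) ≈ 1.5376e-7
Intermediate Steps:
Function('L')(U) = 1 (Function('L')(U) = Mul(Mul(2, U), Pow(Mul(2, U), -1)) = Mul(Mul(2, U), Mul(Rational(1, 2), Pow(U, -1))) = 1)
Mul(Function('L')(2737), Pow(6503631, -1)) = Mul(1, Pow(6503631, -1)) = Mul(1, Rational(1, 6503631)) = Rational(1, 6503631)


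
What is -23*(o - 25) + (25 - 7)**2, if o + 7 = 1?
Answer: 1037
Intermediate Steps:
o = -6 (o = -7 + 1 = -6)
-23*(o - 25) + (25 - 7)**2 = -23*(-6 - 25) + (25 - 7)**2 = -23*(-31) + 18**2 = 713 + 324 = 1037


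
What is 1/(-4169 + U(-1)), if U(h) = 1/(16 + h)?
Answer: -15/62534 ≈ -0.00023987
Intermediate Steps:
1/(-4169 + U(-1)) = 1/(-4169 + 1/(16 - 1)) = 1/(-4169 + 1/15) = 1/(-62534/15) = -15/62534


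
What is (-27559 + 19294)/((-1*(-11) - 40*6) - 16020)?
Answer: 8265/16249 ≈ 0.50865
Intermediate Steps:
(-27559 + 19294)/((-1*(-11) - 40*6) - 16020) = -8265/((11 - 240) - 16020) = -8265/(-229 - 16020) = -8265/(-16249) = -8265*(-1/16249) = 8265/16249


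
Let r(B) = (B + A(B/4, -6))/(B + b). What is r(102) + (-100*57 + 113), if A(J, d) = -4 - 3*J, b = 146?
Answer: -2771109/496 ≈ -5586.9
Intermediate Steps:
r(B) = (-4 + B/4)/(146 + B) (r(B) = (B + (-4 - 3*B/4))/(B + 146) = (B + (-4 - 3*B/4))/(146 + B) = (-4 + B/4)/(146 + B))
r(102) + (-100*57 + 113) = (-16 + 102)/(4*(146 + 102)) + (-100*57 + 113) = (¼)*86/248 + (-5700 + 113) = (¼)*(1/248)*86 - 5587 = 43/496 - 5587 = -2771109/496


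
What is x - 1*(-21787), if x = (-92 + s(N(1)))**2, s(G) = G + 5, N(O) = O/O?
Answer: 29183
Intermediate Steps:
N(O) = 1
s(G) = 5 + G
x = 7396 (x = (-92 + (5 + 1))**2 = (-92 + 6)**2 = (-86)**2 = 7396)
x - 1*(-21787) = 7396 - 1*(-21787) = 7396 + 21787 = 29183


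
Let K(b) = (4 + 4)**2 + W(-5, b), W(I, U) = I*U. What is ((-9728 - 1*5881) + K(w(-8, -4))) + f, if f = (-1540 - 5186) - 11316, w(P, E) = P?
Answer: -33547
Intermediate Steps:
K(b) = 64 - 5*b (K(b) = (4 + 4)**2 - 5*b = 8**2 - 5*b = 64 - 5*b)
f = -18042 (f = -6726 - 11316 = -18042)
((-9728 - 1*5881) + K(w(-8, -4))) + f = ((-9728 - 1*5881) + (64 - 5*(-8))) - 18042 = ((-9728 - 5881) + (64 + 40)) - 18042 = (-15609 + 104) - 18042 = -15505 - 18042 = -33547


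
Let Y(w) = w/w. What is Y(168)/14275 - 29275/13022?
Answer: -417887603/185889050 ≈ -2.2480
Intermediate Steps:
Y(w) = 1
Y(168)/14275 - 29275/13022 = 1/14275 - 29275/13022 = -417887603/185889050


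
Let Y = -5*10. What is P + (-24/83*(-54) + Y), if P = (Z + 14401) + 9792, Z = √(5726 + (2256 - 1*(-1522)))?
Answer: 2005165/83 + 12*√66 ≈ 24256.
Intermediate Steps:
Z = 12*√66 (Z = √(5726 + (2256 + 1522)) = √(5726 + 3778) = √9504 = 12*√66 ≈ 97.489)
Y = -50
P = 24193 + 12*√66 (P = (12*√66 + 14401) + 9792 = (14401 + 12*√66) + 9792 = 24193 + 12*√66 ≈ 24291.)
P + (-24/83*(-54) + Y) = (24193 + 12*√66) + (-24/83*(-54) - 50) = (24193 + 12*√66) + (1296/83 - 50) = (24193 + 12*√66) - 2854/83 = 2005165/83 + 12*√66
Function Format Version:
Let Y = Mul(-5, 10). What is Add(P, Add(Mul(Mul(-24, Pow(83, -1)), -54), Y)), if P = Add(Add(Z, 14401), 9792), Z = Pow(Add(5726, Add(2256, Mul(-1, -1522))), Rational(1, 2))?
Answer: Add(Rational(2005165, 83), Mul(12, Pow(66, Rational(1, 2)))) ≈ 24256.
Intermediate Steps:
Z = Mul(12, Pow(66, Rational(1, 2))) (Z = Pow(Add(5726, Add(2256, 1522)), Rational(1, 2)) = Pow(Add(5726, 3778), Rational(1, 2)) = Pow(9504, Rational(1, 2)) = Mul(12, Pow(66, Rational(1, 2))) ≈ 97.489)
Y = -50
P = Add(24193, Mul(12, Pow(66, Rational(1, 2)))) (P = Add(Add(Mul(12, Pow(66, Rational(1, 2))), 14401), 9792) = Add(Add(14401, Mul(12, Pow(66, Rational(1, 2)))), 9792) = Add(24193, Mul(12, Pow(66, Rational(1, 2)))) ≈ 24291.)
Add(P, Add(Mul(Mul(-24, Pow(83, -1)), -54), Y)) = Add(Add(24193, Mul(12, Pow(66, Rational(1, 2)))), Add(Mul(Mul(-24, Pow(83, -1)), -54), -50)) = Add(Add(24193, Mul(12, Pow(66, Rational(1, 2)))), Add(Mul(Mul(-24, Rational(1, 83)), -54), -50)) = Add(Add(24193, Mul(12, Pow(66, Rational(1, 2)))), Add(Mul(Rational(-24, 83), -54), -50)) = Add(Add(24193, Mul(12, Pow(66, Rational(1, 2)))), Add(Rational(1296, 83), -50)) = Add(Add(24193, Mul(12, Pow(66, Rational(1, 2)))), Rational(-2854, 83)) = Add(Rational(2005165, 83), Mul(12, Pow(66, Rational(1, 2))))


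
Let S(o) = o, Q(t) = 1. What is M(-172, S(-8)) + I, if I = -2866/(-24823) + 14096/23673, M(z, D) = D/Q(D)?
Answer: -4283327206/587634879 ≈ -7.2891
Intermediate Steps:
M(z, D) = D (M(z, D) = D/1 = D*1 = D)
I = 417751826/587634879 (I = -2866*(-1/24823) + 14096*(1/23673) = 2866/24823 + 14096/23673 = 417751826/587634879 ≈ 0.71090)
M(-172, S(-8)) + I = -8 + 417751826/587634879 = -4283327206/587634879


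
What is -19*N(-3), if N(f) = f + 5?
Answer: -38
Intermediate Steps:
N(f) = 5 + f
-19*N(-3) = -19*(5 - 3) = -19*2 = -38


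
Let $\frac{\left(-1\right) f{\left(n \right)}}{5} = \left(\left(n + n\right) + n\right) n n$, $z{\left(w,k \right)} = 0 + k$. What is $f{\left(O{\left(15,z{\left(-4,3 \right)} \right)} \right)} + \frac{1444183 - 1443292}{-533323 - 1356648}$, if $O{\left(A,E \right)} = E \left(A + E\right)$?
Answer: $- \frac{4464035904051}{1889971} \approx -2.362 \cdot 10^{6}$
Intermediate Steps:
$z{\left(w,k \right)} = k$
$f{\left(n \right)} = - 15 n^{3}$ ($f{\left(n \right)} = - 5 \left(\left(n + n\right) + n\right) n n = - 5 \left(2 n + n\right) n n = - 5 \cdot 3 n n n = - 5 \cdot 3 n^{2} n = - 5 \cdot 3 n^{3} = - 15 n^{3}$)
$f{\left(O{\left(15,z{\left(-4,3 \right)} \right)} \right)} + \frac{1444183 - 1443292}{-533323 - 1356648} = - 15 \left(3 \left(15 + 3\right)\right)^{3} + \frac{1444183 - 1443292}{-533323 - 1356648} = - 15 \left(3 \cdot 18\right)^{3} + \frac{891}{-1889971} = - 15 \cdot 54^{3} + 891 \left(- \frac{1}{1889971}\right) = \left(-15\right) 157464 - \frac{891}{1889971} = -2361960 - \frac{891}{1889971} = - \frac{4464035904051}{1889971}$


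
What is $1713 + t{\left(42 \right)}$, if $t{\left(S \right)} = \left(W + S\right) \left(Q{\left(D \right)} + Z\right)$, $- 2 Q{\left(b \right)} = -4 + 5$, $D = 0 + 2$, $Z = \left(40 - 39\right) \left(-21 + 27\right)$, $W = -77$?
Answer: $\frac{3041}{2} \approx 1520.5$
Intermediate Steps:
$Z = 6$ ($Z = 1 \cdot 6 = 6$)
$D = 2$
$Q{\left(b \right)} = - \frac{1}{2}$ ($Q{\left(b \right)} = - \frac{-4 + 5}{2} = \left(- \frac{1}{2}\right) 1 = - \frac{1}{2}$)
$t{\left(S \right)} = - \frac{847}{2} + \frac{11 S}{2}$ ($t{\left(S \right)} = \left(-77 + S\right) \left(- \frac{1}{2} + 6\right) = \left(-77 + S\right) \frac{11}{2} = - \frac{847}{2} + \frac{11 S}{2}$)
$1713 + t{\left(42 \right)} = 1713 + \left(- \frac{847}{2} + \frac{11}{2} \cdot 42\right) = 1713 + \left(- \frac{847}{2} + 231\right) = 1713 - \frac{385}{2} = \frac{3041}{2}$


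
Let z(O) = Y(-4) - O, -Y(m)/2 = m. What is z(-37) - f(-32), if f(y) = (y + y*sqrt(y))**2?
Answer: 31789 - 8192*I*sqrt(2) ≈ 31789.0 - 11585.0*I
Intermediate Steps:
Y(m) = -2*m
z(O) = 8 - O (z(O) = -2*(-4) - O = 8 - O)
f(y) = (y + y**(3/2))**2
z(-37) - f(-32) = (8 - 1*(-37)) - (-32 + (-32)**(3/2))**2 = (8 + 37) - (-32 - 128*I*sqrt(2))**2 = 45 - (-32 - 128*I*sqrt(2))**2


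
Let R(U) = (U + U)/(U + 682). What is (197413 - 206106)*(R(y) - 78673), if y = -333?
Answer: 238688421299/349 ≈ 6.8392e+8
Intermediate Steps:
R(U) = 2*U/(682 + U) (R(U) = (2*U)/(682 + U) = 2*U/(682 + U))
(197413 - 206106)*(R(y) - 78673) = (197413 - 206106)*(2*(-333)/(682 - 333) - 78673) = -8693*(2*(-333)/349 - 78673) = -8693*(2*(-333)*(1/349) - 78673) = -8693*(-666/349 - 78673) = -8693*(-27457543/349) = 238688421299/349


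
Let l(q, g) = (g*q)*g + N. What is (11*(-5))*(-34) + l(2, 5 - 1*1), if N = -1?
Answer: 1901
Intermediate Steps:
l(q, g) = -1 + q*g**2 (l(q, g) = (g*q)*g - 1 = q*g**2 - 1 = -1 + q*g**2)
(11*(-5))*(-34) + l(2, 5 - 1*1) = (11*(-5))*(-34) + (-1 + 2*(5 - 1*1)**2) = -55*(-34) + (-1 + 2*(5 - 1)**2) = 1870 + (-1 + 2*4**2) = 1870 + (-1 + 2*16) = 1870 + (-1 + 32) = 1870 + 31 = 1901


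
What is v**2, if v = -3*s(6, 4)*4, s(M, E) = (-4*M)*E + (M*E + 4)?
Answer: 665856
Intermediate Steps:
s(M, E) = 4 - 3*E*M (s(M, E) = -4*E*M + (E*M + 4) = -4*E*M + (4 + E*M) = 4 - 3*E*M)
v = 816 (v = -3*(4 - 3*4*6)*4 = -3*(4 - 72)*4 = -3*(-68)*4 = 204*4 = 816)
v**2 = 816**2 = 665856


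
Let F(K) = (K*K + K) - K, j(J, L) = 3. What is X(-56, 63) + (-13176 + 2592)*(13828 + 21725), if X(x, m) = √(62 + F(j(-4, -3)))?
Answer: -376292952 + √71 ≈ -3.7629e+8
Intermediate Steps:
F(K) = K² (F(K) = (K² + K) - K = (K + K²) - K = K²)
X(x, m) = √71 (X(x, m) = √(62 + 3²) = √(62 + 9) = √71)
X(-56, 63) + (-13176 + 2592)*(13828 + 21725) = √71 + (-13176 + 2592)*(13828 + 21725) = √71 - 10584*35553 = √71 - 376292952 = -376292952 + √71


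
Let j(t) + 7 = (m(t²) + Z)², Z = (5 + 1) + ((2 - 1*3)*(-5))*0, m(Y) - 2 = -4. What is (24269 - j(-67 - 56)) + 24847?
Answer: 49107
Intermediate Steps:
m(Y) = -2 (m(Y) = 2 - 4 = -2)
Z = 6 (Z = 6 + ((2 - 3)*(-5))*0 = 6 - 1*(-5)*0 = 6 + 5*0 = 6 + 0 = 6)
j(t) = 9 (j(t) = -7 + (-2 + 6)² = -7 + 4² = -7 + 16 = 9)
(24269 - j(-67 - 56)) + 24847 = (24269 - 1*9) + 24847 = (24269 - 9) + 24847 = 24260 + 24847 = 49107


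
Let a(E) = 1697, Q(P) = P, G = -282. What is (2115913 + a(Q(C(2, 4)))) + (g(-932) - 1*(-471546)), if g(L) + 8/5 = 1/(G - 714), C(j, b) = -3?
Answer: 12893988907/4980 ≈ 2.5892e+6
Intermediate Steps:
g(L) = -7973/4980 (g(L) = -8/5 + 1/(-282 - 714) = -8/5 + 1/(-996) = -8/5 - 1/996 = -7973/4980)
(2115913 + a(Q(C(2, 4)))) + (g(-932) - 1*(-471546)) = (2115913 + 1697) + (-7973/4980 - 1*(-471546)) = 2117610 + (-7973/4980 + 471546) = 2117610 + 2348291107/4980 = 12893988907/4980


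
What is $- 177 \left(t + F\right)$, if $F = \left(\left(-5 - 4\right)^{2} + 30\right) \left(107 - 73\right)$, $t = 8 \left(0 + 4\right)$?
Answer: $-673662$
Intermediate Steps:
$t = 32$ ($t = 8 \cdot 4 = 32$)
$F = 3774$ ($F = \left(\left(-9\right)^{2} + 30\right) 34 = \left(81 + 30\right) 34 = 111 \cdot 34 = 3774$)
$- 177 \left(t + F\right) = - 177 \left(32 + 3774\right) = \left(-177\right) 3806 = -673662$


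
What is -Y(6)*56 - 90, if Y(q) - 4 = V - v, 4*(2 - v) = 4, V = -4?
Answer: -34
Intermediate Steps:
v = 1 (v = 2 - 1/4*4 = 2 - 1 = 1)
Y(q) = -1 (Y(q) = 4 + (-4 - 1*1) = 4 + (-4 - 1) = 4 - 5 = -1)
-Y(6)*56 - 90 = -1*(-1)*56 - 90 = 1*56 - 90 = 56 - 90 = -34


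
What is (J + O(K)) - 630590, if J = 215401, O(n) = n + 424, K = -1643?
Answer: -416408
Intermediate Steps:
O(n) = 424 + n
(J + O(K)) - 630590 = (215401 + (424 - 1643)) - 630590 = (215401 - 1219) - 630590 = 214182 - 630590 = -416408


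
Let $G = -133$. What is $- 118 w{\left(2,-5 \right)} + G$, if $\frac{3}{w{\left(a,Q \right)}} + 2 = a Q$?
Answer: $- \frac{207}{2} \approx -103.5$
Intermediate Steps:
$w{\left(a,Q \right)} = \frac{3}{-2 + Q a}$ ($w{\left(a,Q \right)} = \frac{3}{-2 + a Q} = \frac{3}{-2 + Q a}$)
$- 118 w{\left(2,-5 \right)} + G = - 118 \frac{3}{-2 - 10} - 133 = - 118 \frac{3}{-12} - 133 = - 118 \cdot 3 \left(- \frac{1}{12}\right) - 133 = \left(-118\right) \left(- \frac{1}{4}\right) - 133 = \frac{59}{2} - 133 = - \frac{207}{2}$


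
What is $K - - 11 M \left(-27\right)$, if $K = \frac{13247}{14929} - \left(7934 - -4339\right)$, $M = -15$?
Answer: $- \frac{116701675}{14929} \approx -7817.1$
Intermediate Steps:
$K = - \frac{183210370}{14929}$ ($K = 13247 \cdot \frac{1}{14929} - \left(7934 + 4339\right) = \frac{13247}{14929} - 12273 = - \frac{183210370}{14929} \approx -12272.0$)
$K - - 11 M \left(-27\right) = - \frac{183210370}{14929} - \left(-11\right) \left(-15\right) \left(-27\right) = - \frac{183210370}{14929} - 165 \left(-27\right) = - \frac{183210370}{14929} - -4455 = - \frac{183210370}{14929} + 4455 = - \frac{116701675}{14929}$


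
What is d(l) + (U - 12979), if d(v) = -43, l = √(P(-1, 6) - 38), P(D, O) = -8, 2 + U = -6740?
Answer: -19764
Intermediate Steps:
U = -6742 (U = -2 - 6740 = -6742)
l = I*√46 (l = √(-8 - 38) = √(-46) = I*√46 ≈ 6.7823*I)
d(l) + (U - 12979) = -43 + (-6742 - 12979) = -43 - 19721 = -19764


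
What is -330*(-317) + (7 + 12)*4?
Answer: 104686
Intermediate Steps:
-330*(-317) + (7 + 12)*4 = 104610 + 19*4 = 104610 + 76 = 104686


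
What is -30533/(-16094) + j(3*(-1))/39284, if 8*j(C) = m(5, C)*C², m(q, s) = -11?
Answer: 4797036835/2528946784 ≈ 1.8969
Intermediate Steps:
j(C) = -11*C²/8 (j(C) = (-11*C²)/8 = -11*C²/8)
-30533/(-16094) + j(3*(-1))/39284 = -30533/(-16094) - 11*(3*(-1))²/8/39284 = -30533*(-1/16094) - 11/8*(-3)²*(1/39284) = 30533/16094 - 11/8*9*(1/39284) = 30533/16094 - 99/8*1/39284 = 30533/16094 - 99/314272 = 4797036835/2528946784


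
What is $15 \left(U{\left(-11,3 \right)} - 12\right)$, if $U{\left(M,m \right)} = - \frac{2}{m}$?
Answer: $-190$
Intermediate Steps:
$15 \left(U{\left(-11,3 \right)} - 12\right) = 15 \left(- \frac{2}{3} - 12\right) = 15 \left(- \frac{38}{3}\right) = -190$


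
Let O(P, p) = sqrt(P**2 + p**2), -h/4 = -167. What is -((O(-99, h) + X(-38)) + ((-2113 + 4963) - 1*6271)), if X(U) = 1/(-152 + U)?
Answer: 649991/190 - 5*sqrt(18241) ≈ 2745.7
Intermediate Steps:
h = 668 (h = -4*(-167) = 668)
-((O(-99, h) + X(-38)) + ((-2113 + 4963) - 1*6271)) = -((sqrt((-99)**2 + 668**2) + 1/(-152 - 38)) + ((-2113 + 4963) - 1*6271)) = -((sqrt(9801 + 446224) + 1/(-190)) + (2850 - 6271)) = -((sqrt(456025) - 1/190) - 3421) = -((5*sqrt(18241) - 1/190) - 3421) = -((-1/190 + 5*sqrt(18241)) - 3421) = -(-649991/190 + 5*sqrt(18241)) = 649991/190 - 5*sqrt(18241)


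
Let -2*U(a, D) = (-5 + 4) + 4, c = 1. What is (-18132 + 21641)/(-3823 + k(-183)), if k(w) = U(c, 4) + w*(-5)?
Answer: -638/529 ≈ -1.2060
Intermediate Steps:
U(a, D) = -3/2 (U(a, D) = -((-5 + 4) + 4)/2 = -(-1 + 4)/2 = -½*3 = -3/2)
k(w) = -3/2 - 5*w (k(w) = -3/2 + w*(-5) = -3/2 - 5*w)
(-18132 + 21641)/(-3823 + k(-183)) = (-18132 + 21641)/(-3823 + (-3/2 - 5*(-183))) = 3509/(-3823 + (-3/2 + 915)) = 3509/(-3823 + 1827/2) = 3509/(-5819/2) = 3509*(-2/5819) = -638/529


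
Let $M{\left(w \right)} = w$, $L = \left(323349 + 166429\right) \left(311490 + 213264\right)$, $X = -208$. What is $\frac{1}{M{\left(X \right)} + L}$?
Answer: $\frac{1}{257012964404} \approx 3.8909 \cdot 10^{-12}$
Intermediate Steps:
$L = 257012964612$ ($L = 489778 \cdot 524754 = 257012964612$)
$\frac{1}{M{\left(X \right)} + L} = \frac{1}{-208 + 257012964612} = \frac{1}{257012964404}$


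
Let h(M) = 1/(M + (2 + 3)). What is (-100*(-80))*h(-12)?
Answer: -8000/7 ≈ -1142.9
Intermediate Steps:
h(M) = 1/(5 + M) (h(M) = 1/(M + 5) = 1/(5 + M))
(-100*(-80))*h(-12) = (-100*(-80))/(5 - 12) = 8000/(-7) = 8000*(-⅐) = -8000/7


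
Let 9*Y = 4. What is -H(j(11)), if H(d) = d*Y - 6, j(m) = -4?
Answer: 70/9 ≈ 7.7778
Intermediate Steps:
Y = 4/9 (Y = (1/9)*4 = 4/9 ≈ 0.44444)
H(d) = -6 + 4*d/9 (H(d) = d*(4/9) - 6 = 4*d/9 - 6 = -6 + 4*d/9)
-H(j(11)) = -(-6 + (4/9)*(-4)) = -(-6 - 16/9) = -1*(-70/9) = 70/9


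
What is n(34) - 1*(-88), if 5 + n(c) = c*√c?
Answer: 83 + 34*√34 ≈ 281.25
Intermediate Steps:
n(c) = -5 + c^(3/2) (n(c) = -5 + c*√c = -5 + c^(3/2))
n(34) - 1*(-88) = (-5 + 34^(3/2)) - 1*(-88) = (-5 + 34*√34) + 88 = 83 + 34*√34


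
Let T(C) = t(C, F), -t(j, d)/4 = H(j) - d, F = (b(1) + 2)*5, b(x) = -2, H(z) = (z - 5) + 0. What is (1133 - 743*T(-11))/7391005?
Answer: -46419/7391005 ≈ -0.0062805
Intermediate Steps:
H(z) = -5 + z (H(z) = (-5 + z) + 0 = -5 + z)
F = 0 (F = (-2 + 2)*5 = 0*5 = 0)
t(j, d) = 20 - 4*j + 4*d (t(j, d) = -4*((-5 + j) - d) = -4*(-5 + j - d) = 20 - 4*j + 4*d)
T(C) = 20 - 4*C (T(C) = 20 - 4*C + 4*0 = 20 - 4*C + 0 = 20 - 4*C)
(1133 - 743*T(-11))/7391005 = (1133 - 743*(20 - 4*(-11)))/7391005 = (1133 - 743*(20 + 44))*(1/7391005) = (1133 - 743*64)*(1/7391005) = (1133 - 47552)*(1/7391005) = -46419*1/7391005 = -46419/7391005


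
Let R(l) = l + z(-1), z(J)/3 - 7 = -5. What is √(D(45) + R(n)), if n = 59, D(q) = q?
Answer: √110 ≈ 10.488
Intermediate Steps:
z(J) = 6 (z(J) = 21 + 3*(-5) = 21 - 15 = 6)
R(l) = 6 + l (R(l) = l + 6 = 6 + l)
√(D(45) + R(n)) = √(45 + (6 + 59)) = √(45 + 65) = √110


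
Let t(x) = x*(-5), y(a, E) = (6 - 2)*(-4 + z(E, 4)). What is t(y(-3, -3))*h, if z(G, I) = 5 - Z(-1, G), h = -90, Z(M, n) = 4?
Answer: -5400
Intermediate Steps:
z(G, I) = 1 (z(G, I) = 5 - 1*4 = 5 - 4 = 1)
y(a, E) = -12 (y(a, E) = (6 - 2)*(-4 + 1) = 4*(-3) = -12)
t(x) = -5*x
t(y(-3, -3))*h = -5*(-12)*(-90) = 60*(-90) = -5400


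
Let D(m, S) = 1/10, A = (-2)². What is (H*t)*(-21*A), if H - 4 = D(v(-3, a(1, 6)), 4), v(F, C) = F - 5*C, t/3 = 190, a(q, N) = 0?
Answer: -196308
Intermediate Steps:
t = 570 (t = 3*190 = 570)
A = 4
D(m, S) = ⅒
H = 41/10 (H = 4 + ⅒ = 41/10 ≈ 4.1000)
(H*t)*(-21*A) = ((41/10)*570)*(-21*4) = 2337*(-84) = -196308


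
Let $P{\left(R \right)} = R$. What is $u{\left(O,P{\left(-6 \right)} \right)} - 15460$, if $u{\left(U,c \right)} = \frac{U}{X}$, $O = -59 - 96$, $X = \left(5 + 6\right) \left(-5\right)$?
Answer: $- \frac{170029}{11} \approx -15457.0$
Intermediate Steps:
$X = -55$ ($X = 11 \left(-5\right) = -55$)
$O = -155$ ($O = -59 - 96 = -155$)
$u{\left(U,c \right)} = - \frac{U}{55}$ ($u{\left(U,c \right)} = \frac{U}{-55} = U \left(- \frac{1}{55}\right) = - \frac{U}{55}$)
$u{\left(O,P{\left(-6 \right)} \right)} - 15460 = \left(- \frac{1}{55}\right) \left(-155\right) - 15460 = \frac{31}{11} - 15460 = - \frac{170029}{11}$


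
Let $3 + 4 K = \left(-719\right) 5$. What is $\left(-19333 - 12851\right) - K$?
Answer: $- \frac{62569}{2} \approx -31285.0$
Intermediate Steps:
$K = - \frac{1799}{2}$ ($K = - \frac{3}{4} + \frac{\left(-719\right) 5}{4} = - \frac{3}{4} + \frac{1}{4} \left(-3595\right) = - \frac{3}{4} - \frac{3595}{4} = - \frac{1799}{2} \approx -899.5$)
$\left(-19333 - 12851\right) - K = \left(-19333 - 12851\right) - - \frac{1799}{2} = -32184 + \frac{1799}{2} = - \frac{62569}{2}$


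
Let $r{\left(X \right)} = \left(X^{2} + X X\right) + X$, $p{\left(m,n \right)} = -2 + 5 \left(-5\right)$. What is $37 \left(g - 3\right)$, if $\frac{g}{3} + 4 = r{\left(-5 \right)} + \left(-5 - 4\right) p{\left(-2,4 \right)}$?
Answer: $31413$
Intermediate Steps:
$p{\left(m,n \right)} = -27$ ($p{\left(m,n \right)} = -2 - 25 = -27$)
$r{\left(X \right)} = X + 2 X^{2}$ ($r{\left(X \right)} = \left(X^{2} + X^{2}\right) + X = 2 X^{2} + X = X + 2 X^{2}$)
$g = 852$ ($g = -12 + 3 \left(- 5 \left(1 + 2 \left(-5\right)\right) + \left(-5 - 4\right) \left(-27\right)\right) = -12 + 3 \left(- 5 \left(1 - 10\right) - -243\right) = -12 + 3 \left(\left(-5\right) \left(-9\right) + 243\right) = -12 + 3 \left(45 + 243\right) = -12 + 3 \cdot 288 = -12 + 864 = 852$)
$37 \left(g - 3\right) = 37 \left(852 - 3\right) = 37 \cdot 849 = 31413$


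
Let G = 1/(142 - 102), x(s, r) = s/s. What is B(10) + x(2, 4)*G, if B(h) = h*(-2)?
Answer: -799/40 ≈ -19.975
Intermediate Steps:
x(s, r) = 1
B(h) = -2*h
G = 1/40 ≈ 0.025000
B(10) + x(2, 4)*G = -2*10 + 1*(1/40) = -20 + 1/40 = -799/40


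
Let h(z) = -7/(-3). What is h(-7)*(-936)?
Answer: -2184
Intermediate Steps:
h(z) = 7/3 (h(z) = -7*(-⅓) = 7/3)
h(-7)*(-936) = (7/3)*(-936) = -2184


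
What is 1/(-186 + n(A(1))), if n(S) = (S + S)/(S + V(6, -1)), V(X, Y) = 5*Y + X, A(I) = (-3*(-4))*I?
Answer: -13/2394 ≈ -0.0054302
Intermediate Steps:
A(I) = 12*I
V(X, Y) = X + 5*Y
n(S) = 2*S/(1 + S) (n(S) = (S + S)/(S + (6 + 5*(-1))) = (2*S)/(S + (6 - 5)) = (2*S)/(S + 1) = (2*S)/(1 + S) = 2*S/(1 + S))
1/(-186 + n(A(1))) = 1/(-186 + 2*(12*1)/(1 + 12*1)) = 1/(-186 + 2*12/(1 + 12)) = 1/(-186 + 2*12/13) = 1/(-186 + 2*12*(1/13)) = 1/(-186 + 24/13) = 1/(-2394/13) = -13/2394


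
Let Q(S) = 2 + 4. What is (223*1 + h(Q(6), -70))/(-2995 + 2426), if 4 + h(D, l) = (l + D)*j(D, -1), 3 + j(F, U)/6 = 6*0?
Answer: -1371/569 ≈ -2.4095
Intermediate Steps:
Q(S) = 6
j(F, U) = -18 (j(F, U) = -18 + 6*(6*0) = -18 + 6*0 = -18 + 0 = -18)
h(D, l) = -4 - 18*D - 18*l (h(D, l) = -4 + (l + D)*(-18) = -4 + (D + l)*(-18) = -4 + (-18*D - 18*l) = -4 - 18*D - 18*l)
(223*1 + h(Q(6), -70))/(-2995 + 2426) = (223*1 + (-4 - 18*6 - 18*(-70)))/(-2995 + 2426) = (223 + (-4 - 108 + 1260))/(-569) = (223 + 1148)*(-1/569) = 1371*(-1/569) = -1371/569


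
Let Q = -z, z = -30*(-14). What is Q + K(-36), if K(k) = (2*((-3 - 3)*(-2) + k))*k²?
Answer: -62628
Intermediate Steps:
z = 420
K(k) = k²*(24 + 2*k) (K(k) = (2*(-6*(-2) + k))*k² = (2*(12 + k))*k² = (24 + 2*k)*k² = k²*(24 + 2*k))
Q = -420 (Q = -1*420 = -420)
Q + K(-36) = -420 + 2*(-36)²*(12 - 36) = -420 + 2*1296*(-24) = -420 - 62208 = -62628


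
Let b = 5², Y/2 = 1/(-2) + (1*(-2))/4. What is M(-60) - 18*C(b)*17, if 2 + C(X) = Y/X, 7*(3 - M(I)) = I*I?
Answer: 21909/175 ≈ 125.19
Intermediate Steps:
M(I) = 3 - I²/7 (M(I) = 3 - I*I/7 = 3 - I²/7)
Y = -2 (Y = 2*(1/(-2) + (1*(-2))/4) = 2*(1*(-½) - 2*¼) = 2*(-½ - ½) = 2*(-1) = -2)
b = 25
C(X) = -2 - 2/X
M(-60) - 18*C(b)*17 = (3 - ⅐*(-60)²) - 18*(-2 - 2/25)*17 = (3 - ⅐*3600) - 18*(-2 - 2*1/25)*17 = (3 - 3600/7) - 18*(-2 - 2/25)*17 = -3579/7 - 18*(-52/25)*17 = -3579/7 - (-936)*17/25 = -3579/7 - 1*(-15912/25) = -3579/7 + 15912/25 = 21909/175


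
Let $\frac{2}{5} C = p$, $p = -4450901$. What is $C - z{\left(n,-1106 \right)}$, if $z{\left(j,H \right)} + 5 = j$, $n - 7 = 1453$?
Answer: $- \frac{22257415}{2} \approx -1.1129 \cdot 10^{7}$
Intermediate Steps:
$n = 1460$ ($n = 7 + 1453 = 1460$)
$z{\left(j,H \right)} = -5 + j$
$C = - \frac{22254505}{2}$ ($C = \frac{5}{2} \left(-4450901\right) = - \frac{22254505}{2} \approx -1.1127 \cdot 10^{7}$)
$C - z{\left(n,-1106 \right)} = - \frac{22254505}{2} - \left(-5 + 1460\right) = - \frac{22254505}{2} - 1455 = - \frac{22257415}{2}$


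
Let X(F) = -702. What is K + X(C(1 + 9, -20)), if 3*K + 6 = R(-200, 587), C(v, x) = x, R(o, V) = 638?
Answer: -1474/3 ≈ -491.33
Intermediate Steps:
K = 632/3 (K = -2 + (⅓)*638 = -2 + 638/3 = 632/3 ≈ 210.67)
K + X(C(1 + 9, -20)) = 632/3 - 702 = -1474/3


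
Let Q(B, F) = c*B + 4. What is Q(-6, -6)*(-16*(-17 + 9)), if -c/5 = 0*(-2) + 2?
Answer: 8192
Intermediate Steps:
c = -10 (c = -5*(0*(-2) + 2) = -5*(0 + 2) = -5*2 = -10)
Q(B, F) = 4 - 10*B (Q(B, F) = -10*B + 4 = 4 - 10*B)
Q(-6, -6)*(-16*(-17 + 9)) = (4 - 10*(-6))*(-16*(-17 + 9)) = (4 + 60)*(-16*(-8)) = 64*128 = 8192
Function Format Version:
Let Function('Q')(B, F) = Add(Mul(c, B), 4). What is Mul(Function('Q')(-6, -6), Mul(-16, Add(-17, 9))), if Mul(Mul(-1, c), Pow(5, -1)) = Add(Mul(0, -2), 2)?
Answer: 8192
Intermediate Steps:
c = -10 (c = Mul(-5, Add(Mul(0, -2), 2)) = Mul(-5, Add(0, 2)) = Mul(-5, 2) = -10)
Function('Q')(B, F) = Add(4, Mul(-10, B)) (Function('Q')(B, F) = Add(Mul(-10, B), 4) = Add(4, Mul(-10, B)))
Mul(Function('Q')(-6, -6), Mul(-16, Add(-17, 9))) = Mul(Add(4, Mul(-10, -6)), Mul(-16, Add(-17, 9))) = Mul(Add(4, 60), Mul(-16, -8)) = Mul(64, 128) = 8192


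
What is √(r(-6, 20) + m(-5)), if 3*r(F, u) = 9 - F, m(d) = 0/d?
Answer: √5 ≈ 2.2361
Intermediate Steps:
m(d) = 0
r(F, u) = 3 - F/3 (r(F, u) = (9 - F)/3 = 3 - F/3)
√(r(-6, 20) + m(-5)) = √((3 - ⅓*(-6)) + 0) = √((3 + 2) + 0) = √(5 + 0) = √5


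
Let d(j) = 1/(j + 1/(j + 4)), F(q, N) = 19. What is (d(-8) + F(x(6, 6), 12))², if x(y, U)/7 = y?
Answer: 388129/1089 ≈ 356.41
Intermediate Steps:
x(y, U) = 7*y
d(j) = 1/(j + 1/(4 + j))
(d(-8) + F(x(6, 6), 12))² = ((4 - 8)/(1 + (-8)² + 4*(-8)) + 19)² = (-4/(1 + 64 - 32) + 19)² = (-4/33 + 19)² = (623/33)² = 388129/1089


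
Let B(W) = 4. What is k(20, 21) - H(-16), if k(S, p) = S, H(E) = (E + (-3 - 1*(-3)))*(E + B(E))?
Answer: -172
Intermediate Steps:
H(E) = E*(4 + E) (H(E) = (E + (-3 - 1*(-3)))*(E + 4) = (E + (-3 + 3))*(4 + E) = (E + 0)*(4 + E) = E*(4 + E))
k(20, 21) - H(-16) = 20 - (-16)*(4 - 16) = 20 - (-16)*(-12) = 20 - 1*192 = 20 - 192 = -172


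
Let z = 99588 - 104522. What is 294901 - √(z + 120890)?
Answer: 294901 - 6*√3221 ≈ 2.9456e+5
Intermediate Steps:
z = -4934
294901 - √(z + 120890) = 294901 - √(-4934 + 120890) = 294901 - √115956 = 294901 - 6*√3221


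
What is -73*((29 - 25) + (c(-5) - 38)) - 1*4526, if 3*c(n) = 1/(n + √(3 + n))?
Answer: -165199/81 + 73*I*√2/81 ≈ -2039.5 + 1.2745*I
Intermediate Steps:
c(n) = 1/(3*(n + √(3 + n)))
-73*((29 - 25) + (c(-5) - 38)) - 1*4526 = -73*((29 - 25) + (1/(3*(-5 + √(3 - 5))) - 38)) - 1*4526 = -73*(4 + (1/(3*(-5 + √(-2))) - 38)) - 4526 = -73*(4 + (1/(3*(-5 + I*√2)) - 38)) - 4526 = -73*(4 + (-38 + 1/(3*(-5 + I*√2)))) - 4526 = -73*(-34 + 1/(3*(-5 + I*√2))) - 4526 = (2482 - 73/(3*(-5 + I*√2))) - 4526 = -2044 - 73/(3*(-5 + I*√2))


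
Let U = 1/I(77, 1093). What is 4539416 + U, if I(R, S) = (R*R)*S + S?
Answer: 29422179409841/6481490 ≈ 4.5394e+6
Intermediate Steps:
I(R, S) = S + S*R² (I(R, S) = R²*S + S = S*R² + S = S + S*R²)
U = 1/6481490 (U = 1/(1093*(1 + 77²)) = 1/(1093*(1 + 5929)) = 1/(1093*5930) = 1/6481490 ≈ 1.5429e-7)
4539416 + U = 4539416 + 1/6481490 = 29422179409841/6481490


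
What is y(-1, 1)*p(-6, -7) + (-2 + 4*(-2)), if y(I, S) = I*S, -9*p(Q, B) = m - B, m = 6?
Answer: -77/9 ≈ -8.5556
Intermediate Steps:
p(Q, B) = -2/3 + B/9 (p(Q, B) = -(6 - B)/9 = -2/3 + B/9)
y(-1, 1)*p(-6, -7) + (-2 + 4*(-2)) = (-1*1)*(-2/3 + (1/9)*(-7)) + (-2 + 4*(-2)) = -(-2/3 - 7/9) + (-2 - 8) = -1*(-13/9) - 10 = 13/9 - 10 = -77/9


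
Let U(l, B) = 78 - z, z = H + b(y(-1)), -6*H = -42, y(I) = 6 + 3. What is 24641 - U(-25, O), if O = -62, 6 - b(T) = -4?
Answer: 24580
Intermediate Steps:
y(I) = 9
b(T) = 10 (b(T) = 6 - 1*(-4) = 6 + 4 = 10)
H = 7 (H = -1/6*(-42) = 7)
z = 17 (z = 7 + 10 = 17)
U(l, B) = 61 (U(l, B) = 78 - 1*17 = 78 - 17 = 61)
24641 - U(-25, O) = 24641 - 1*61 = 24641 - 61 = 24580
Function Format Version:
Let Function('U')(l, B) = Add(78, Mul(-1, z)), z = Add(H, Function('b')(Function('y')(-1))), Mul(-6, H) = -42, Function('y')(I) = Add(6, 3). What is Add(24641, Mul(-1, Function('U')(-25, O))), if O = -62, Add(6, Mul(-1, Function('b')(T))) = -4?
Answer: 24580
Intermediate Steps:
Function('y')(I) = 9
Function('b')(T) = 10 (Function('b')(T) = Add(6, Mul(-1, -4)) = Add(6, 4) = 10)
H = 7 (H = Mul(Rational(-1, 6), -42) = 7)
z = 17 (z = Add(7, 10) = 17)
Function('U')(l, B) = 61 (Function('U')(l, B) = Add(78, Mul(-1, 17)) = Add(78, -17) = 61)
Add(24641, Mul(-1, Function('U')(-25, O))) = Add(24641, Mul(-1, 61)) = Add(24641, -61) = 24580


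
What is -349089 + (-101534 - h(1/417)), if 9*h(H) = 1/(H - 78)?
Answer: -43969539086/97575 ≈ -4.5062e+5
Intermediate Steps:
h(H) = 1/(9*(-78 + H)) (h(H) = 1/(9*(H - 78)) = 1/(9*(-78 + H)))
-349089 + (-101534 - h(1/417)) = -349089 + (-101534 - 1/(9*(-78 + 1/417))) = -349089 + (-101534 - 1/(9*(-32525/417))) = -349089 + (-101534 - (-417)/(9*32525)) = -349089 + (-101534 - 1*(-139/97575)) = -349089 + (-101534 + 139/97575) = -349089 - 9907179911/97575 = -43969539086/97575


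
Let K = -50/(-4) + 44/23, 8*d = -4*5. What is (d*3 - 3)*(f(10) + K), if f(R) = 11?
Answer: -24549/92 ≈ -266.84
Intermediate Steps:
d = -5/2 (d = (-4*5)/8 = (1/8)*(-20) = -5/2 ≈ -2.5000)
K = 663/46 (K = -50*(-1/4) + 44*(1/23) = 25/2 + 44/23 = 663/46 ≈ 14.413)
(d*3 - 3)*(f(10) + K) = (-5/2*3 - 3)*(11 + 663/46) = (-15/2 - 3)*(1169/46) = -21/2*1169/46 = -24549/92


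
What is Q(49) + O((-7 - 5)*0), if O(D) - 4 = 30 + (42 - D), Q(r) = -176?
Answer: -100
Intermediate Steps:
O(D) = 76 - D (O(D) = 4 + (30 + (42 - D)) = 4 + (72 - D) = 76 - D)
Q(49) + O((-7 - 5)*0) = -176 + (76 - (-7 - 5)*0) = -176 + (76 - (-12)*0) = -176 + (76 - 1*0) = -176 + (76 + 0) = -176 + 76 = -100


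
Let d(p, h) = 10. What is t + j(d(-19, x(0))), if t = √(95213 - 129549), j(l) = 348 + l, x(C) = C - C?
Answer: 358 + 4*I*√2146 ≈ 358.0 + 185.3*I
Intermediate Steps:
x(C) = 0
t = 4*I*√2146 (t = √(-34336) = 4*I*√2146 ≈ 185.3*I)
t + j(d(-19, x(0))) = 4*I*√2146 + (348 + 10) = 4*I*√2146 + 358 = 358 + 4*I*√2146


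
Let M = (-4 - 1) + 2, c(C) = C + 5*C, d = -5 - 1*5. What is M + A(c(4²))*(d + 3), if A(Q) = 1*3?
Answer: -24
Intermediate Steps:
d = -10 (d = -5 - 5 = -10)
c(C) = 6*C
A(Q) = 3
M = -3 (M = -5 + 2 = -3)
M + A(c(4²))*(d + 3) = -3 + 3*(-10 + 3) = -3 + 3*(-7) = -3 - 21 = -24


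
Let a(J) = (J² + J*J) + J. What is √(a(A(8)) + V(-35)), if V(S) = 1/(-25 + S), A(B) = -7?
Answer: √81885/30 ≈ 9.5385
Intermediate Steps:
a(J) = J + 2*J² (a(J) = (J² + J²) + J = 2*J² + J = J + 2*J²)
√(a(A(8)) + V(-35)) = √(-7*(1 + 2*(-7)) + 1/(-25 - 35)) = √(-7*(1 - 14) + 1/(-60)) = √(-7*(-13) - 1/60) = √(91 - 1/60) = √(5459/60) = √81885/30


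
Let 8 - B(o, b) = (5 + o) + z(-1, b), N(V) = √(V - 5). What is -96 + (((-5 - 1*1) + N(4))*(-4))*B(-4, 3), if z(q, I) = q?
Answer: 96 - 32*I ≈ 96.0 - 32.0*I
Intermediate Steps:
N(V) = √(-5 + V)
B(o, b) = 4 - o (B(o, b) = 8 - ((5 + o) - 1) = 8 - (4 + o) = 8 + (-4 - o) = 4 - o)
-96 + (((-5 - 1*1) + N(4))*(-4))*B(-4, 3) = -96 + (((-5 - 1*1) + √(-5 + 4))*(-4))*(4 - 1*(-4)) = -96 + (((-5 - 1) + √(-1))*(-4))*(4 + 4) = -96 + ((-6 + I)*(-4))*8 = -96 + (24 - 4*I)*8 = -96 + (192 - 32*I) = 96 - 32*I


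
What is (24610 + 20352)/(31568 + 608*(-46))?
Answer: 22481/1800 ≈ 12.489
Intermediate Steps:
(24610 + 20352)/(31568 + 608*(-46)) = 44962/(31568 - 27968) = 44962/3600 = 44962*(1/3600) = 22481/1800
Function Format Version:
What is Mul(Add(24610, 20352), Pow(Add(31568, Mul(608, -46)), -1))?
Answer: Rational(22481, 1800) ≈ 12.489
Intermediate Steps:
Mul(Add(24610, 20352), Pow(Add(31568, Mul(608, -46)), -1)) = Mul(44962, Pow(Add(31568, -27968), -1)) = Mul(44962, Pow(3600, -1)) = Mul(44962, Rational(1, 3600)) = Rational(22481, 1800)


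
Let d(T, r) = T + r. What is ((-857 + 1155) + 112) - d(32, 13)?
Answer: 365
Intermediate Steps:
((-857 + 1155) + 112) - d(32, 13) = ((-857 + 1155) + 112) - (32 + 13) = (298 + 112) - 1*45 = 410 - 45 = 365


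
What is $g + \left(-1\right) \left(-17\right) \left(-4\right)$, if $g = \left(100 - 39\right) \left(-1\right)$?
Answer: $-129$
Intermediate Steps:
$g = -61$ ($g = 61 \left(-1\right) = -61$)
$g + \left(-1\right) \left(-17\right) \left(-4\right) = -61 + \left(-1\right) \left(-17\right) \left(-4\right) = -61 + 17 \left(-4\right) = -61 - 68 = -129$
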